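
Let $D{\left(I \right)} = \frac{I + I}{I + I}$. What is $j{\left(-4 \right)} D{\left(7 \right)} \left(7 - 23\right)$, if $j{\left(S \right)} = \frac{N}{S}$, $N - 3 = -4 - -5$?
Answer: $16$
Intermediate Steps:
$N = 4$ ($N = 3 - -1 = 3 + \left(-4 + 5\right) = 3 + 1 = 4$)
$D{\left(I \right)} = 1$ ($D{\left(I \right)} = \frac{2 I}{2 I} = 2 I \frac{1}{2 I} = 1$)
$j{\left(S \right)} = \frac{4}{S}$
$j{\left(-4 \right)} D{\left(7 \right)} \left(7 - 23\right) = \frac{4}{-4} \cdot 1 \left(7 - 23\right) = 4 \left(- \frac{1}{4}\right) 1 \left(-16\right) = \left(-1\right) 1 \left(-16\right) = \left(-1\right) \left(-16\right) = 16$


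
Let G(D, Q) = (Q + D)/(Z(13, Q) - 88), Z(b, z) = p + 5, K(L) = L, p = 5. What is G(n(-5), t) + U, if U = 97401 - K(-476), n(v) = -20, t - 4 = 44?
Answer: 3817189/39 ≈ 97877.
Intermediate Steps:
t = 48 (t = 4 + 44 = 48)
Z(b, z) = 10 (Z(b, z) = 5 + 5 = 10)
U = 97877 (U = 97401 - 1*(-476) = 97401 + 476 = 97877)
G(D, Q) = -D/78 - Q/78 (G(D, Q) = (Q + D)/(10 - 88) = (D + Q)/(-78) = (D + Q)*(-1/78) = -D/78 - Q/78)
G(n(-5), t) + U = (-1/78*(-20) - 1/78*48) + 97877 = (10/39 - 8/13) + 97877 = -14/39 + 97877 = 3817189/39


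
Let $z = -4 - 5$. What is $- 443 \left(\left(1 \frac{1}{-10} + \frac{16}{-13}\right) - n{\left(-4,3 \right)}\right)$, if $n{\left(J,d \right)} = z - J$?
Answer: $- \frac{211311}{130} \approx -1625.5$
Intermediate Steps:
$z = -9$
$n{\left(J,d \right)} = -9 - J$
$- 443 \left(\left(1 \frac{1}{-10} + \frac{16}{-13}\right) - n{\left(-4,3 \right)}\right) = - 443 \left(\left(1 \frac{1}{-10} + \frac{16}{-13}\right) - \left(-9 - -4\right)\right) = - 443 \left(\left(1 \left(- \frac{1}{10}\right) + 16 \left(- \frac{1}{13}\right)\right) - \left(-9 + 4\right)\right) = - 443 \left(\left(- \frac{1}{10} - \frac{16}{13}\right) - -5\right) = - 443 \left(- \frac{173}{130} + 5\right) = \left(-443\right) \frac{477}{130} = - \frac{211311}{130}$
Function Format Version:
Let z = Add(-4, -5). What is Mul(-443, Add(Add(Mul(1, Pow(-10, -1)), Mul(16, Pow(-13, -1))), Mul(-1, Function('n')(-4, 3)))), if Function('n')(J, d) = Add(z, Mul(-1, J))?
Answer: Rational(-211311, 130) ≈ -1625.5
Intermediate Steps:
z = -9
Function('n')(J, d) = Add(-9, Mul(-1, J))
Mul(-443, Add(Add(Mul(1, Pow(-10, -1)), Mul(16, Pow(-13, -1))), Mul(-1, Function('n')(-4, 3)))) = Mul(-443, Add(Add(Mul(1, Pow(-10, -1)), Mul(16, Pow(-13, -1))), Mul(-1, Add(-9, Mul(-1, -4))))) = Mul(-443, Add(Add(Mul(1, Rational(-1, 10)), Mul(16, Rational(-1, 13))), Mul(-1, Add(-9, 4)))) = Mul(-443, Add(Add(Rational(-1, 10), Rational(-16, 13)), Mul(-1, -5))) = Mul(-443, Add(Rational(-173, 130), 5)) = Mul(-443, Rational(477, 130)) = Rational(-211311, 130)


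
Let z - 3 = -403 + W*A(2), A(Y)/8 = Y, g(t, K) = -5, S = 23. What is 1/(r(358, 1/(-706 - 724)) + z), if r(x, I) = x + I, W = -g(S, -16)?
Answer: 1430/54339 ≈ 0.026316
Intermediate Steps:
A(Y) = 8*Y
W = 5 (W = -1*(-5) = 5)
r(x, I) = I + x
z = -320 (z = 3 + (-403 + 5*(8*2)) = 3 + (-403 + 5*16) = 3 + (-403 + 80) = 3 - 323 = -320)
1/(r(358, 1/(-706 - 724)) + z) = 1/((1/(-706 - 724) + 358) - 320) = 1/((1/(-1430) + 358) - 320) = 1/((-1/1430 + 358) - 320) = 1/(511939/1430 - 320) = 1/(54339/1430) = 1430/54339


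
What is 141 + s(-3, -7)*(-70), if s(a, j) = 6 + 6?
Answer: -699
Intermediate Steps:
s(a, j) = 12
141 + s(-3, -7)*(-70) = 141 + 12*(-70) = 141 - 840 = -699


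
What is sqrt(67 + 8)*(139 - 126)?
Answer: 65*sqrt(3) ≈ 112.58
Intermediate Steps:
sqrt(67 + 8)*(139 - 126) = sqrt(75)*13 = (5*sqrt(3))*13 = 65*sqrt(3)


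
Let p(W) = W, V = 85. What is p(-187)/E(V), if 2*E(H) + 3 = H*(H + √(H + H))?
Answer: -1350514/25464517 + 15895*√170/25464517 ≈ -0.044897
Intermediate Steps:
E(H) = -3/2 + H*(H + √2*√H)/2 (E(H) = -3/2 + (H*(H + √(H + H)))/2 = -3/2 + (H*(H + √(2*H)))/2 = -3/2 + (H*(H + √2*√H))/2 = -3/2 + H*(H + √2*√H)/2)
p(-187)/E(V) = -187/(-3/2 + (½)*85² + √2*85^(3/2)/2) = -187/(-3/2 + (½)*7225 + √2*(85*√85)/2) = -187/(-3/2 + 7225/2 + 85*√170/2) = -187/(3611 + 85*√170/2)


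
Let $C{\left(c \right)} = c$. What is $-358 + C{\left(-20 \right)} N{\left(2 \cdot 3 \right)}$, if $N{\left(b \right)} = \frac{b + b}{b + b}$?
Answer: $-378$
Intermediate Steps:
$N{\left(b \right)} = 1$ ($N{\left(b \right)} = \frac{2 b}{2 b} = 2 b \frac{1}{2 b} = 1$)
$-358 + C{\left(-20 \right)} N{\left(2 \cdot 3 \right)} = -358 - 20 = -378$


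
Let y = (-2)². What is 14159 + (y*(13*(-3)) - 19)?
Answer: 13984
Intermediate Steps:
y = 4
14159 + (y*(13*(-3)) - 19) = 14159 + (4*(13*(-3)) - 19) = 14159 + (4*(-39) - 19) = 14159 + (-156 - 19) = 14159 - 175 = 13984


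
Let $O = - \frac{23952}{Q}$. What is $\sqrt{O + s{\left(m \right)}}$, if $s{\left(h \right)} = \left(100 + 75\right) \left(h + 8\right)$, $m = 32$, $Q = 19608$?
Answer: $\frac{\sqrt{4671607634}}{817} \approx 83.659$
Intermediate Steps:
$s{\left(h \right)} = 1400 + 175 h$ ($s{\left(h \right)} = 175 \left(8 + h\right) = 1400 + 175 h$)
$O = - \frac{998}{817}$ ($O = - \frac{23952}{19608} = \left(-23952\right) \frac{1}{19608} = - \frac{998}{817} \approx -1.2215$)
$\sqrt{O + s{\left(m \right)}} = \sqrt{- \frac{998}{817} + \left(1400 + 175 \cdot 32\right)} = \sqrt{- \frac{998}{817} + \left(1400 + 5600\right)} = \sqrt{- \frac{998}{817} + 7000} = \sqrt{\frac{5718002}{817}} = \frac{\sqrt{4671607634}}{817}$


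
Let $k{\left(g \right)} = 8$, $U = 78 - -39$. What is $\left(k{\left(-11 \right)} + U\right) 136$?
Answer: $17000$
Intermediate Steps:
$U = 117$ ($U = 78 + 39 = 117$)
$\left(k{\left(-11 \right)} + U\right) 136 = \left(8 + 117\right) 136 = 125 \cdot 136 = 17000$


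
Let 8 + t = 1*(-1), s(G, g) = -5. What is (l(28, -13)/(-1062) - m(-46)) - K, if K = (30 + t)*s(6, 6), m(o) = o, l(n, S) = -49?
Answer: 160411/1062 ≈ 151.05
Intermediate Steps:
t = -9 (t = -8 + 1*(-1) = -8 - 1 = -9)
K = -105 (K = (30 - 9)*(-5) = 21*(-5) = -105)
(l(28, -13)/(-1062) - m(-46)) - K = (-49/(-1062) - 1*(-46)) - 1*(-105) = (-49*(-1/1062) + 46) + 105 = (49/1062 + 46) + 105 = 48901/1062 + 105 = 160411/1062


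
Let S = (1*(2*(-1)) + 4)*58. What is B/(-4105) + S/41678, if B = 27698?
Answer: -576960532/85544095 ≈ -6.7446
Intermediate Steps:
S = 116 (S = (1*(-2) + 4)*58 = (-2 + 4)*58 = 2*58 = 116)
B/(-4105) + S/41678 = 27698/(-4105) + 116/41678 = 27698*(-1/4105) + 116*(1/41678) = -27698/4105 + 58/20839 = -576960532/85544095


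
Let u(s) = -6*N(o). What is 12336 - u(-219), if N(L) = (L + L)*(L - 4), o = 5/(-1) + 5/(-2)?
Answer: 13371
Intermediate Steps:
o = -15/2 (o = 5*(-1) + 5*(-½) = -5 - 5/2 = -15/2 ≈ -7.5000)
N(L) = 2*L*(-4 + L) (N(L) = (2*L)*(-4 + L) = 2*L*(-4 + L))
u(s) = -1035 (u(s) = -12*(-15)*(-4 - 15/2)/2 = -12*(-15)*(-23)/(2*2) = -6*345/2 = -1035)
12336 - u(-219) = 12336 - 1*(-1035) = 12336 + 1035 = 13371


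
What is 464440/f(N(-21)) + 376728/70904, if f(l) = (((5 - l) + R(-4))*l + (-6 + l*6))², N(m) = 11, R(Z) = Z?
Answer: 211702961/1107875 ≈ 191.09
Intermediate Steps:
f(l) = (-6 + 6*l + l*(1 - l))² (f(l) = (((5 - l) - 4)*l + (-6 + l*6))² = ((1 - l)*l + (-6 + 6*l))² = (l*(1 - l) + (-6 + 6*l))² = (-6 + 6*l + l*(1 - l))²)
464440/f(N(-21)) + 376728/70904 = 464440/((6 + 11² - 7*11)²) + 376728/70904 = 464440/((6 + 121 - 77)²) + 376728*(1/70904) = 464440/(50²) + 47091/8863 = 464440/2500 + 47091/8863 = 464440*(1/2500) + 47091/8863 = 23222/125 + 47091/8863 = 211702961/1107875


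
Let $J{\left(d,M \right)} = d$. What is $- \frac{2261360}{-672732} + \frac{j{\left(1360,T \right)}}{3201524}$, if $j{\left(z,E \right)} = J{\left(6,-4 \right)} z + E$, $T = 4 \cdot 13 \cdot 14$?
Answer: $\frac{452861097166}{134610477723} \approx 3.3642$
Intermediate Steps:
$T = 728$ ($T = 52 \cdot 14 = 728$)
$j{\left(z,E \right)} = E + 6 z$ ($j{\left(z,E \right)} = 6 z + E = E + 6 z$)
$- \frac{2261360}{-672732} + \frac{j{\left(1360,T \right)}}{3201524} = - \frac{2261360}{-672732} + \frac{728 + 6 \cdot 1360}{3201524} = \left(-2261360\right) \left(- \frac{1}{672732}\right) + \left(728 + 8160\right) \frac{1}{3201524} = \frac{565340}{168183} + 8888 \cdot \frac{1}{3201524} = \frac{565340}{168183} + \frac{2222}{800381} = \frac{452861097166}{134610477723}$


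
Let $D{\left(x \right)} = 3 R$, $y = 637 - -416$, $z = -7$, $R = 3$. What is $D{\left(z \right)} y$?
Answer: $9477$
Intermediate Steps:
$y = 1053$ ($y = 637 + 416 = 1053$)
$D{\left(x \right)} = 9$ ($D{\left(x \right)} = 3 \cdot 3 = 9$)
$D{\left(z \right)} y = 9 \cdot 1053 = 9477$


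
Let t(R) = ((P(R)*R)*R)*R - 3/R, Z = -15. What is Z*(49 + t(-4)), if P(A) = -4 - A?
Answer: -2985/4 ≈ -746.25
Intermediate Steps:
t(R) = -3/R + R³*(-4 - R) (t(R) = (((-4 - R)*R)*R)*R - 3/R = ((R*(-4 - R))*R)*R - 3/R = (R²*(-4 - R))*R - 3/R = R³*(-4 - R) - 3/R = -3/R + R³*(-4 - R))
Z*(49 + t(-4)) = -15*(49 + (-3 + (-4)⁴*(-4 - 1*(-4)))/(-4)) = -15*(49 - (-3 + 256*(-4 + 4))/4) = -15*(49 - (-3 + 256*0)/4) = -15*(49 - (-3 + 0)/4) = -15*(49 - ¼*(-3)) = -15*(49 + ¾) = -15*199/4 = -2985/4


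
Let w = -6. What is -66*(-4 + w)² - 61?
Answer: -6661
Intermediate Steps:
-66*(-4 + w)² - 61 = -66*(-4 - 6)² - 61 = -66*(-10)² - 61 = -66*100 - 61 = -6600 - 61 = -6661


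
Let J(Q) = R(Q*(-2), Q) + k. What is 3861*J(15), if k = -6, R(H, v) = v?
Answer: 34749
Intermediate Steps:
J(Q) = -6 + Q (J(Q) = Q - 6 = -6 + Q)
3861*J(15) = 3861*(-6 + 15) = 3861*9 = 34749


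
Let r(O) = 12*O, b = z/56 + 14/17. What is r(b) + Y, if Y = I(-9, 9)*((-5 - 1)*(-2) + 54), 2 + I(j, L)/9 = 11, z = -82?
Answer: 635259/119 ≈ 5338.3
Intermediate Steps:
I(j, L) = 81 (I(j, L) = -18 + 9*11 = -18 + 99 = 81)
b = -305/476 (b = -82/56 + 14/17 = -82*1/56 + 14*(1/17) = -41/28 + 14/17 = -305/476 ≈ -0.64076)
Y = 5346 (Y = 81*((-5 - 1)*(-2) + 54) = 81*(-6*(-2) + 54) = 81*(12 + 54) = 81*66 = 5346)
r(b) + Y = 12*(-305/476) + 5346 = -915/119 + 5346 = 635259/119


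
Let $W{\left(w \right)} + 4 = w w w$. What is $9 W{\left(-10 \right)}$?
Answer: $-9036$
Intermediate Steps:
$W{\left(w \right)} = -4 + w^{3}$ ($W{\left(w \right)} = -4 + w w w = -4 + w^{2} w = -4 + w^{3}$)
$9 W{\left(-10 \right)} = 9 \left(-4 + \left(-10\right)^{3}\right) = 9 \left(-4 - 1000\right) = 9 \left(-1004\right) = -9036$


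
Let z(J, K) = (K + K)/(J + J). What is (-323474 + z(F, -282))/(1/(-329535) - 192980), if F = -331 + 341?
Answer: 106605297477/63593664301 ≈ 1.6764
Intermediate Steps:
F = 10
z(J, K) = K/J (z(J, K) = (2*K)/((2*J)) = (2*K)*(1/(2*J)) = K/J)
(-323474 + z(F, -282))/(1/(-329535) - 192980) = (-323474 - 282/10)/(1/(-329535) - 192980) = (-323474 - 282*⅒)/(-1/329535 - 192980) = (-323474 - 141/5)/(-63593664301/329535) = -1617511/5*(-329535/63593664301) = 106605297477/63593664301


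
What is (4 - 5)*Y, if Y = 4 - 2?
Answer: -2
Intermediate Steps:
Y = 2
(4 - 5)*Y = (4 - 5)*2 = -1*2 = -2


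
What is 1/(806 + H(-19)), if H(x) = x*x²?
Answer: -1/6053 ≈ -0.00016521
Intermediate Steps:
H(x) = x³
1/(806 + H(-19)) = 1/(806 + (-19)³) = 1/(806 - 6859) = 1/(-6053) = -1/6053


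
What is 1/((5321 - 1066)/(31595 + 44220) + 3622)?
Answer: 15163/54921237 ≈ 0.00027609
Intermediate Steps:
1/((5321 - 1066)/(31595 + 44220) + 3622) = 1/(4255/75815 + 3622) = 1/(4255*(1/75815) + 3622) = 1/(851/15163 + 3622) = 1/(54921237/15163) = 15163/54921237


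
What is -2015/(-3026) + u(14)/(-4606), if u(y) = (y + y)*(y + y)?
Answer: 70497/142222 ≈ 0.49568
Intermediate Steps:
u(y) = 4*y² (u(y) = (2*y)*(2*y) = 4*y²)
-2015/(-3026) + u(14)/(-4606) = -2015/(-3026) + (4*14²)/(-4606) = -2015*(-1/3026) + (4*196)*(-1/4606) = 2015/3026 + 784*(-1/4606) = 2015/3026 - 8/47 = 70497/142222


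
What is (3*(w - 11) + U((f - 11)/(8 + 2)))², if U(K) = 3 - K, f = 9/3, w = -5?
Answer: 48841/25 ≈ 1953.6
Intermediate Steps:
f = 3 (f = 9*(⅓) = 3)
(3*(w - 11) + U((f - 11)/(8 + 2)))² = (3*(-5 - 11) + (3 - (3 - 11)/(8 + 2)))² = (3*(-16) + (3 - (-8)/10))² = (-48 + (3 - (-8)/10))² = (-48 + (3 - 1*(-⅘)))² = (-48 + (3 + ⅘))² = (-48 + 19/5)² = (-221/5)² = 48841/25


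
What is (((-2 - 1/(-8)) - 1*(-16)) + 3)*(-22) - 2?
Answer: -1515/4 ≈ -378.75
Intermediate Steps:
(((-2 - 1/(-8)) - 1*(-16)) + 3)*(-22) - 2 = (((-2 - 1*(-⅛)) + 16) + 3)*(-22) - 2 = (((-2 + ⅛) + 16) + 3)*(-22) - 2 = ((-15/8 + 16) + 3)*(-22) - 2 = (113/8 + 3)*(-22) - 2 = (137/8)*(-22) - 2 = -1507/4 - 2 = -1515/4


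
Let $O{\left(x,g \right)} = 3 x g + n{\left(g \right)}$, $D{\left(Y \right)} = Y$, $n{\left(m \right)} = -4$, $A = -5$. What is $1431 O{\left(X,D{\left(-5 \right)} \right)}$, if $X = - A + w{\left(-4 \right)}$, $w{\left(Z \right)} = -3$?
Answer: $-48654$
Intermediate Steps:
$X = 2$ ($X = \left(-1\right) \left(-5\right) - 3 = 5 - 3 = 2$)
$O{\left(x,g \right)} = -4 + 3 g x$ ($O{\left(x,g \right)} = 3 x g - 4 = 3 g x - 4 = -4 + 3 g x$)
$1431 O{\left(X,D{\left(-5 \right)} \right)} = 1431 \left(-4 + 3 \left(-5\right) 2\right) = 1431 \left(-4 - 30\right) = 1431 \left(-34\right) = -48654$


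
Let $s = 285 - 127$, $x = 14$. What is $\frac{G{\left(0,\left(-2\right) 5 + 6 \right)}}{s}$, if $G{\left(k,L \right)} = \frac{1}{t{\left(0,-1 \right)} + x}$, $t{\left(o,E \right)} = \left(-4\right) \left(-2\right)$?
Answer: $\frac{1}{3476} \approx 0.00028769$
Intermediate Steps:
$t{\left(o,E \right)} = 8$
$G{\left(k,L \right)} = \frac{1}{22}$ ($G{\left(k,L \right)} = \frac{1}{8 + 14} = \frac{1}{22}$)
$s = 158$ ($s = 285 - 127 = 158$)
$\frac{G{\left(0,\left(-2\right) 5 + 6 \right)}}{s} = \frac{1}{22 \cdot 158} = \frac{1}{22} \cdot \frac{1}{158} = \frac{1}{3476}$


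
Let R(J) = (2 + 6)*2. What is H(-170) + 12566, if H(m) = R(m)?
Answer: 12582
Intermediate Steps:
R(J) = 16 (R(J) = 8*2 = 16)
H(m) = 16
H(-170) + 12566 = 16 + 12566 = 12582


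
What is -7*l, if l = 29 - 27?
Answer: -14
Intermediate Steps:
l = 2
-7*l = -7*2 = -14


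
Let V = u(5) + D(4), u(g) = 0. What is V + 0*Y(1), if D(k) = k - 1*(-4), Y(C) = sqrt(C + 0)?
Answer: 8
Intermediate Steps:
Y(C) = sqrt(C)
D(k) = 4 + k (D(k) = k + 4 = 4 + k)
V = 8 (V = 0 + (4 + 4) = 0 + 8 = 8)
V + 0*Y(1) = 8 + 0*sqrt(1) = 8 + 0*1 = 8 + 0 = 8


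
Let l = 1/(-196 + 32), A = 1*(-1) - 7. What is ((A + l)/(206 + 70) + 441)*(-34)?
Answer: -339321887/22632 ≈ -14993.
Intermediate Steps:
A = -8 (A = -1 - 7 = -8)
l = -1/164 (l = 1/(-164) = -1/164 ≈ -0.0060976)
((A + l)/(206 + 70) + 441)*(-34) = ((-8 - 1/164)/(206 + 70) + 441)*(-34) = (-1313/164/276 + 441)*(-34) = (-1313/164*1/276 + 441)*(-34) = (-1313/45264 + 441)*(-34) = (19960111/45264)*(-34) = -339321887/22632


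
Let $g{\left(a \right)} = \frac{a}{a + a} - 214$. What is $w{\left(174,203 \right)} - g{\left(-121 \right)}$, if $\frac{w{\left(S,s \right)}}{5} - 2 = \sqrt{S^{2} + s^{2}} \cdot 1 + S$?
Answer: $\frac{2187}{2} + 145 \sqrt{85} \approx 2430.3$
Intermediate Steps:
$g{\left(a \right)} = - \frac{427}{2}$ ($g{\left(a \right)} = \frac{a}{2 a} - 214 = \frac{1}{2 a} a - 214 = \frac{1}{2} - 214 = - \frac{427}{2}$)
$w{\left(S,s \right)} = 10 + 5 S + 5 \sqrt{S^{2} + s^{2}}$ ($w{\left(S,s \right)} = 10 + 5 \left(\sqrt{S^{2} + s^{2}} \cdot 1 + S\right) = 10 + 5 \left(\sqrt{S^{2} + s^{2}} + S\right) = 10 + 5 \left(S + \sqrt{S^{2} + s^{2}}\right) = 10 + \left(5 S + 5 \sqrt{S^{2} + s^{2}}\right) = 10 + 5 S + 5 \sqrt{S^{2} + s^{2}}$)
$w{\left(174,203 \right)} - g{\left(-121 \right)} = \left(10 + 5 \cdot 174 + 5 \sqrt{174^{2} + 203^{2}}\right) - - \frac{427}{2} = \left(10 + 870 + 5 \sqrt{30276 + 41209}\right) + \frac{427}{2} = \left(10 + 870 + 5 \sqrt{71485}\right) + \frac{427}{2} = \left(10 + 870 + 5 \cdot 29 \sqrt{85}\right) + \frac{427}{2} = \left(10 + 870 + 145 \sqrt{85}\right) + \frac{427}{2} = \left(880 + 145 \sqrt{85}\right) + \frac{427}{2} = \frac{2187}{2} + 145 \sqrt{85}$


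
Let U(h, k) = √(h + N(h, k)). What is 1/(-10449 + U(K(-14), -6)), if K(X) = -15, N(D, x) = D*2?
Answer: -1161/12131294 - I*√5/36393882 ≈ -9.5703e-5 - 6.1441e-8*I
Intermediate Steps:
N(D, x) = 2*D
U(h, k) = √3*√h (U(h, k) = √(h + 2*h) = √(3*h) = √3*√h)
1/(-10449 + U(K(-14), -6)) = 1/(-10449 + √3*√(-15)) = 1/(-10449 + √3*(I*√15)) = 1/(-10449 + 3*I*√5)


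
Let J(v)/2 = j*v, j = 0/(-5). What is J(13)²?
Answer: 0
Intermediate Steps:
j = 0 (j = 0*(-⅕) = 0)
J(v) = 0 (J(v) = 2*(0*v) = 2*0 = 0)
J(13)² = 0² = 0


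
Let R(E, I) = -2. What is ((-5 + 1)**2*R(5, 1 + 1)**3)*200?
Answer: -25600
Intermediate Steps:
((-5 + 1)**2*R(5, 1 + 1)**3)*200 = ((-5 + 1)**2*(-2)**3)*200 = ((-4)**2*(-8))*200 = (16*(-8))*200 = -128*200 = -25600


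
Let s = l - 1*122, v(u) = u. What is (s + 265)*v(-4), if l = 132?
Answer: -1100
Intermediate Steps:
s = 10 (s = 132 - 1*122 = 132 - 122 = 10)
(s + 265)*v(-4) = (10 + 265)*(-4) = 275*(-4) = -1100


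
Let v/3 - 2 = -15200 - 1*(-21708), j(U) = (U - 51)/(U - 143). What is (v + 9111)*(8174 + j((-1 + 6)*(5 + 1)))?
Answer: 26455204803/113 ≈ 2.3412e+8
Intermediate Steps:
j(U) = (-51 + U)/(-143 + U)
v = 19530 (v = 6 + 3*(-15200 - 1*(-21708)) = 6 + 3*(-15200 + 21708) = 6 + 3*6508 = 6 + 19524 = 19530)
(v + 9111)*(8174 + j((-1 + 6)*(5 + 1))) = (19530 + 9111)*(8174 + (-51 + (-1 + 6)*(5 + 1))/(-143 + (-1 + 6)*(5 + 1))) = 28641*(8174 + (-51 + 5*6)/(-143 + 5*6)) = 28641*(8174 + (-51 + 30)/(-143 + 30)) = 28641*(8174 - 21/(-113)) = 28641*(8174 - 1/113*(-21)) = 28641*(8174 + 21/113) = 28641*(923683/113) = 26455204803/113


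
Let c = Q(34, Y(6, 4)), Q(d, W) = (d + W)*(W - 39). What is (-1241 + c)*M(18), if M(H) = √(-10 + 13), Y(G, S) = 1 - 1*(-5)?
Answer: -2561*√3 ≈ -4435.8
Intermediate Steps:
Y(G, S) = 6 (Y(G, S) = 1 + 5 = 6)
M(H) = √3
Q(d, W) = (-39 + W)*(W + d) (Q(d, W) = (W + d)*(-39 + W) = (-39 + W)*(W + d))
c = -1320 (c = 6² - 39*6 - 39*34 + 6*34 = 36 - 234 - 1326 + 204 = -1320)
(-1241 + c)*M(18) = (-1241 - 1320)*√3 = -2561*√3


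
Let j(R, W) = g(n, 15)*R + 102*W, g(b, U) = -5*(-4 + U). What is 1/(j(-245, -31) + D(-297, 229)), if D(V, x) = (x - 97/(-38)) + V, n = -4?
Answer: 38/389407 ≈ 9.7584e-5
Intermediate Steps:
D(V, x) = 97/38 + V + x (D(V, x) = (x - 97*(-1/38)) + V = (x + 97/38) + V = (97/38 + x) + V = 97/38 + V + x)
g(b, U) = 20 - 5*U
j(R, W) = -55*R + 102*W (j(R, W) = (20 - 5*15)*R + 102*W = (20 - 75)*R + 102*W = -55*R + 102*W)
1/(j(-245, -31) + D(-297, 229)) = 1/((-55*(-245) + 102*(-31)) + (97/38 - 297 + 229)) = 1/((13475 - 3162) - 2487/38) = 1/(10313 - 2487/38) = 1/(389407/38) = 38/389407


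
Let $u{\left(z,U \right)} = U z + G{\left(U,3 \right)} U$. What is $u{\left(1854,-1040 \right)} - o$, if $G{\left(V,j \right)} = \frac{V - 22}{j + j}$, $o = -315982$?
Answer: $-1428098$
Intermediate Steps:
$G{\left(V,j \right)} = \frac{-22 + V}{2 j}$
$u{\left(z,U \right)} = U z + U \left(- \frac{11}{3} + \frac{U}{6}\right)$ ($u{\left(z,U \right)} = U z + \frac{-22 + U}{2 \cdot 3} U = U z + \frac{1}{2} \cdot \frac{1}{3} \left(-22 + U\right) U = U z + \left(- \frac{11}{3} + \frac{U}{6}\right) U = U z + U \left(- \frac{11}{3} + \frac{U}{6}\right)$)
$u{\left(1854,-1040 \right)} - o = \frac{1}{6} \left(-1040\right) \left(-22 - 1040 + 6 \cdot 1854\right) - -315982 = \frac{1}{6} \left(-1040\right) \left(-22 - 1040 + 11124\right) + 315982 = \frac{1}{6} \left(-1040\right) 10062 + 315982 = -1744080 + 315982 = -1428098$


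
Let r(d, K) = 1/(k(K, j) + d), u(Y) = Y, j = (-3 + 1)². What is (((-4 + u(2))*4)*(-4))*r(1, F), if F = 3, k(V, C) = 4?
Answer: 32/5 ≈ 6.4000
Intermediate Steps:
j = 4 (j = (-2)² = 4)
r(d, K) = 1/(4 + d)
(((-4 + u(2))*4)*(-4))*r(1, F) = (((-4 + 2)*4)*(-4))/(4 + 1) = (-2*4*(-4))/5 = -8*(-4)*(⅕) = 32*(⅕) = 32/5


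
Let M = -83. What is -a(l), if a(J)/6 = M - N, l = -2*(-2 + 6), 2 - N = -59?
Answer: 864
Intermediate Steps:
N = 61 (N = 2 - 1*(-59) = 2 + 59 = 61)
l = -8 (l = -2*4 = -8)
a(J) = -864 (a(J) = 6*(-83 - 1*61) = 6*(-83 - 61) = 6*(-144) = -864)
-a(l) = -1*(-864) = 864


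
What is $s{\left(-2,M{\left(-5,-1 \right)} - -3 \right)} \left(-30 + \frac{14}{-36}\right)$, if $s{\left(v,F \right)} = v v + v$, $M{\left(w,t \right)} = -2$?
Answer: $- \frac{547}{9} \approx -60.778$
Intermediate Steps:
$s{\left(v,F \right)} = v + v^{2}$ ($s{\left(v,F \right)} = v^{2} + v = v + v^{2}$)
$s{\left(-2,M{\left(-5,-1 \right)} - -3 \right)} \left(-30 + \frac{14}{-36}\right) = - 2 \left(1 - 2\right) \left(-30 + \frac{14}{-36}\right) = \left(-2\right) \left(-1\right) \left(-30 + 14 \left(- \frac{1}{36}\right)\right) = 2 \left(-30 - \frac{7}{18}\right) = 2 \left(- \frac{547}{18}\right) = - \frac{547}{9}$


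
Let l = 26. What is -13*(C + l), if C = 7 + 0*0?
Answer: -429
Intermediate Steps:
C = 7 (C = 7 + 0 = 7)
-13*(C + l) = -13*(7 + 26) = -13*33 = -429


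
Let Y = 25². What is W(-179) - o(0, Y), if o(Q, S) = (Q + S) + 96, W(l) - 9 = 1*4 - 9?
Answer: -717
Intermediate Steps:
W(l) = 4 (W(l) = 9 + (1*4 - 9) = 9 + (4 - 9) = 9 - 5 = 4)
Y = 625
o(Q, S) = 96 + Q + S
W(-179) - o(0, Y) = 4 - (96 + 0 + 625) = 4 - 1*721 = 4 - 721 = -717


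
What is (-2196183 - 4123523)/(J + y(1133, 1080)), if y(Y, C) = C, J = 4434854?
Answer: -3159853/2217967 ≈ -1.4247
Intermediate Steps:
(-2196183 - 4123523)/(J + y(1133, 1080)) = (-2196183 - 4123523)/(4434854 + 1080) = -6319706/4435934 = -6319706*1/4435934 = -3159853/2217967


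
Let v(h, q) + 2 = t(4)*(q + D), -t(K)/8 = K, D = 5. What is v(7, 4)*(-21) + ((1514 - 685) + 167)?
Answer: 7086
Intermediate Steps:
t(K) = -8*K
v(h, q) = -162 - 32*q (v(h, q) = -2 + (-8*4)*(q + 5) = -2 - 32*(5 + q) = -2 + (-160 - 32*q) = -162 - 32*q)
v(7, 4)*(-21) + ((1514 - 685) + 167) = (-162 - 32*4)*(-21) + ((1514 - 685) + 167) = (-162 - 128)*(-21) + (829 + 167) = -290*(-21) + 996 = 6090 + 996 = 7086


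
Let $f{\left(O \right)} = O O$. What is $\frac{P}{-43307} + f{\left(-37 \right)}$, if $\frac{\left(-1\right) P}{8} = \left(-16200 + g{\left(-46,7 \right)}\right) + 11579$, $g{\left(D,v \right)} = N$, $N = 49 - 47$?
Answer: $\frac{1911301}{1397} \approx 1368.1$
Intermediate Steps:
$f{\left(O \right)} = O^{2}$
$N = 2$
$g{\left(D,v \right)} = 2$
$P = 36952$ ($P = - 8 \left(\left(-16200 + 2\right) + 11579\right) = - 8 \left(-16198 + 11579\right) = \left(-8\right) \left(-4619\right) = 36952$)
$\frac{P}{-43307} + f{\left(-37 \right)} = \frac{36952}{-43307} + \left(-37\right)^{2} = 36952 \left(- \frac{1}{43307}\right) + 1369 = - \frac{1192}{1397} + 1369 = \frac{1911301}{1397}$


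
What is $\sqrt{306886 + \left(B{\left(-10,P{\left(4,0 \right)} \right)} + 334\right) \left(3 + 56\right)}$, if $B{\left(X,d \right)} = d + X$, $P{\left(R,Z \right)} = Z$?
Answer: $\sqrt{326002} \approx 570.97$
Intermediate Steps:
$B{\left(X,d \right)} = X + d$
$\sqrt{306886 + \left(B{\left(-10,P{\left(4,0 \right)} \right)} + 334\right) \left(3 + 56\right)} = \sqrt{306886 + \left(\left(-10 + 0\right) + 334\right) \left(3 + 56\right)} = \sqrt{306886 + \left(-10 + 334\right) 59} = \sqrt{306886 + 324 \cdot 59} = \sqrt{306886 + 19116} = \sqrt{326002}$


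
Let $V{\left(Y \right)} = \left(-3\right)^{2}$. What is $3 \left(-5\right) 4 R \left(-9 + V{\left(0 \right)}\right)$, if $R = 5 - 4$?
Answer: $0$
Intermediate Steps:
$R = 1$ ($R = 5 - 4 = 1$)
$V{\left(Y \right)} = 9$
$3 \left(-5\right) 4 R \left(-9 + V{\left(0 \right)}\right) = 3 \left(-5\right) 4 \cdot 1 \left(-9 + 9\right) = \left(-15\right) 4 \cdot 1 \cdot 0 = \left(-60\right) 1 \cdot 0 = \left(-60\right) 0 = 0$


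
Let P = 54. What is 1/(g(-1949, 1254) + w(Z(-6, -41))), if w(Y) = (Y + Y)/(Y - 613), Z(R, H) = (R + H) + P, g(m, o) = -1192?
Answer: -303/361183 ≈ -0.00083891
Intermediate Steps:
Z(R, H) = 54 + H + R (Z(R, H) = (R + H) + 54 = (H + R) + 54 = 54 + H + R)
w(Y) = 2*Y/(-613 + Y) (w(Y) = (2*Y)/(-613 + Y) = 2*Y/(-613 + Y))
1/(g(-1949, 1254) + w(Z(-6, -41))) = 1/(-1192 + 2*(54 - 41 - 6)/(-613 + (54 - 41 - 6))) = 1/(-1192 + 2*7/(-613 + 7)) = 1/(-1192 + 2*7/(-606)) = 1/(-1192 + 2*7*(-1/606)) = 1/(-1192 - 7/303) = 1/(-361183/303) = -303/361183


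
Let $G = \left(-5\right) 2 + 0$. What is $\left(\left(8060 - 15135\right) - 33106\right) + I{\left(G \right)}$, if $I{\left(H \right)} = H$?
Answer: $-40191$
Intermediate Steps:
$G = -10$ ($G = -10 + 0 = -10$)
$\left(\left(8060 - 15135\right) - 33106\right) + I{\left(G \right)} = \left(\left(8060 - 15135\right) - 33106\right) - 10 = \left(-7075 - 33106\right) - 10 = -40181 - 10 = -40191$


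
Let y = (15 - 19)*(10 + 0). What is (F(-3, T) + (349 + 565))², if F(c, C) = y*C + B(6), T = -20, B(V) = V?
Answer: 2958400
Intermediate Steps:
y = -40 (y = -4*10 = -40)
F(c, C) = 6 - 40*C (F(c, C) = -40*C + 6 = 6 - 40*C)
(F(-3, T) + (349 + 565))² = ((6 - 40*(-20)) + (349 + 565))² = ((6 + 800) + 914)² = (806 + 914)² = 1720² = 2958400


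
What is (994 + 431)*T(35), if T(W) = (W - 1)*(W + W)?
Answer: 3391500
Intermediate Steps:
T(W) = 2*W*(-1 + W) (T(W) = (-1 + W)*(2*W) = 2*W*(-1 + W))
(994 + 431)*T(35) = (994 + 431)*(2*35*(-1 + 35)) = 1425*(2*35*34) = 1425*2380 = 3391500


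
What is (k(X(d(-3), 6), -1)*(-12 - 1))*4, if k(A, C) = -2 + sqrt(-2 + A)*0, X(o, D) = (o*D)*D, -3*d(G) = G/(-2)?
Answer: 104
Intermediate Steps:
d(G) = G/6 (d(G) = -G/(3*(-2)) = -G*(-1)/(3*2) = -(-1)*G/6 = G/6)
X(o, D) = o*D**2 (X(o, D) = (D*o)*D = o*D**2)
k(A, C) = -2 (k(A, C) = -2 + 0 = -2)
(k(X(d(-3), 6), -1)*(-12 - 1))*4 = -2*(-12 - 1)*4 = -2*(-13)*4 = 26*4 = 104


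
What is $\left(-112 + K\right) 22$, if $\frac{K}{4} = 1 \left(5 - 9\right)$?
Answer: $-2816$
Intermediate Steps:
$K = -16$ ($K = 4 \cdot 1 \left(5 - 9\right) = 4 \cdot 1 \left(-4\right) = 4 \left(-4\right) = -16$)
$\left(-112 + K\right) 22 = \left(-112 - 16\right) 22 = \left(-128\right) 22 = -2816$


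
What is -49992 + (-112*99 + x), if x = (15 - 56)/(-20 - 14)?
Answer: -2076679/34 ≈ -61079.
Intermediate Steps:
x = 41/34 (x = -41/(-34) = -41*(-1/34) = 41/34 ≈ 1.2059)
-49992 + (-112*99 + x) = -49992 + (-112*99 + 41/34) = -49992 + (-11088 + 41/34) = -49992 - 376951/34 = -2076679/34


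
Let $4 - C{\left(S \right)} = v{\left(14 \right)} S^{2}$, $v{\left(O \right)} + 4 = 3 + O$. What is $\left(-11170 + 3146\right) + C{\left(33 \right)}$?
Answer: $-22177$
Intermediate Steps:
$v{\left(O \right)} = -1 + O$ ($v{\left(O \right)} = -4 + \left(3 + O\right) = -1 + O$)
$C{\left(S \right)} = 4 - 13 S^{2}$ ($C{\left(S \right)} = 4 - \left(-1 + 14\right) S^{2} = 4 - 13 S^{2}$)
$\left(-11170 + 3146\right) + C{\left(33 \right)} = \left(-11170 + 3146\right) + \left(4 - 13 \cdot 33^{2}\right) = -8024 + \left(4 - 14157\right) = -8024 - 14153 = -22177$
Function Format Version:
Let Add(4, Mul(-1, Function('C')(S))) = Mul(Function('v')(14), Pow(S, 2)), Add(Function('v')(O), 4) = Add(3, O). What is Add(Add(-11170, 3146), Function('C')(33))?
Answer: -22177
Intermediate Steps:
Function('v')(O) = Add(-1, O) (Function('v')(O) = Add(-4, Add(3, O)) = Add(-1, O))
Function('C')(S) = Add(4, Mul(-13, Pow(S, 2))) (Function('C')(S) = Add(4, Mul(-1, Mul(Add(-1, 14), Pow(S, 2)))) = Add(4, Mul(-1, Mul(13, Pow(S, 2)))) = Add(4, Mul(-13, Pow(S, 2))))
Add(Add(-11170, 3146), Function('C')(33)) = Add(Add(-11170, 3146), Add(4, Mul(-13, Pow(33, 2)))) = Add(-8024, Add(4, Mul(-13, 1089))) = Add(-8024, Add(4, -14157)) = Add(-8024, -14153) = -22177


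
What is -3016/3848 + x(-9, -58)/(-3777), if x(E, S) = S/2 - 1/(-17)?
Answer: -614619/791911 ≈ -0.77612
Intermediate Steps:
x(E, S) = 1/17 + S/2 (x(E, S) = S*(½) - 1*(-1/17) = S/2 + 1/17 = 1/17 + S/2)
-3016/3848 + x(-9, -58)/(-3777) = -3016/3848 + (1/17 + (½)*(-58))/(-3777) = -3016*1/3848 + (1/17 - 29)*(-1/3777) = -29/37 - 492/17*(-1/3777) = -29/37 + 164/21403 = -614619/791911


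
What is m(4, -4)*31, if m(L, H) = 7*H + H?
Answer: -992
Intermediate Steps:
m(L, H) = 8*H
m(4, -4)*31 = (8*(-4))*31 = -32*31 = -992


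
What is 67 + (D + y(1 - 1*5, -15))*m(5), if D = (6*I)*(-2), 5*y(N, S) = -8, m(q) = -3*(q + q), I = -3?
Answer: -965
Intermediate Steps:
m(q) = -6*q
y(N, S) = -8/5 (y(N, S) = (1/5)*(-8) = -8/5)
D = 36 (D = (6*(-3))*(-2) = -18*(-2) = 36)
67 + (D + y(1 - 1*5, -15))*m(5) = 67 + (36 - 8/5)*(-6*5) = 67 + (172/5)*(-30) = 67 - 1032 = -965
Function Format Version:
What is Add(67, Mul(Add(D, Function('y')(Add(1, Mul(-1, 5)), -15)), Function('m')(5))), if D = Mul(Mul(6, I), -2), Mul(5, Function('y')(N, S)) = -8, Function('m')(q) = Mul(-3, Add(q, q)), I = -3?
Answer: -965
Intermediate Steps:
Function('m')(q) = Mul(-6, q) (Function('m')(q) = Mul(-3, Mul(2, q)) = Mul(-6, q))
Function('y')(N, S) = Rational(-8, 5) (Function('y')(N, S) = Mul(Rational(1, 5), -8) = Rational(-8, 5))
D = 36 (D = Mul(Mul(6, -3), -2) = Mul(-18, -2) = 36)
Add(67, Mul(Add(D, Function('y')(Add(1, Mul(-1, 5)), -15)), Function('m')(5))) = Add(67, Mul(Add(36, Rational(-8, 5)), Mul(-6, 5))) = Add(67, Mul(Rational(172, 5), -30)) = Add(67, -1032) = -965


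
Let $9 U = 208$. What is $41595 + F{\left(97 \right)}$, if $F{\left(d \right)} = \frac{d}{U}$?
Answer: $\frac{8652633}{208} \approx 41599.0$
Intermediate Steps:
$U = \frac{208}{9}$ ($U = \frac{1}{9} \cdot 208 = \frac{208}{9} \approx 23.111$)
$F{\left(d \right)} = \frac{9 d}{208}$ ($F{\left(d \right)} = \frac{d}{\frac{208}{9}} = d \frac{9}{208} = \frac{9 d}{208}$)
$41595 + F{\left(97 \right)} = 41595 + \frac{9}{208} \cdot 97 = 41595 + \frac{873}{208} = \frac{8652633}{208}$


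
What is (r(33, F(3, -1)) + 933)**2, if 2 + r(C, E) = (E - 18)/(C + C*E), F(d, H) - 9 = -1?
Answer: 76450591009/88209 ≈ 8.6670e+5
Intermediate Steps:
F(d, H) = 8 (F(d, H) = 9 - 1 = 8)
r(C, E) = -2 + (-18 + E)/(C + C*E) (r(C, E) = -2 + (E - 18)/(C + C*E) = -2 + (-18 + E)/(C + C*E))
(r(33, F(3, -1)) + 933)**2 = ((-18 + 8 - 2*33 - 2*33*8)/(33*(1 + 8)) + 933)**2 = ((1/33)*(-18 + 8 - 66 - 528)/9 + 933)**2 = ((1/33)*(1/9)*(-604) + 933)**2 = (-604/297 + 933)**2 = (276497/297)**2 = 76450591009/88209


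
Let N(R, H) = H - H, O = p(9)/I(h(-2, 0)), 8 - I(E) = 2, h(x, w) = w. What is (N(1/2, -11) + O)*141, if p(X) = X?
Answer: 423/2 ≈ 211.50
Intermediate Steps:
I(E) = 6 (I(E) = 8 - 1*2 = 8 - 2 = 6)
O = 3/2 (O = 9/6 = 9*(1/6) = 3/2 ≈ 1.5000)
N(R, H) = 0
(N(1/2, -11) + O)*141 = (0 + 3/2)*141 = (3/2)*141 = 423/2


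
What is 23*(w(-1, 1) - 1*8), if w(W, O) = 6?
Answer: -46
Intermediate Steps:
23*(w(-1, 1) - 1*8) = 23*(6 - 1*8) = 23*(6 - 8) = 23*(-2) = -46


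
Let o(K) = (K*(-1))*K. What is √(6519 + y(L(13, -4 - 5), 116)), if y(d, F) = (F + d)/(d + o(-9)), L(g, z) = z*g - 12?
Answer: √287490630/210 ≈ 80.741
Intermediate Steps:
o(K) = -K² (o(K) = (-K)*K = -K²)
L(g, z) = -12 + g*z (L(g, z) = g*z - 12 = -12 + g*z)
y(d, F) = (F + d)/(-81 + d) (y(d, F) = (F + d)/(d - 1*(-9)²) = (F + d)/(d - 1*81) = (F + d)/(d - 81) = (F + d)/(-81 + d))
√(6519 + y(L(13, -4 - 5), 116)) = √(6519 + (116 + (-12 + 13*(-4 - 5)))/(-81 + (-12 + 13*(-4 - 5)))) = √(6519 + (116 + (-12 + 13*(-9)))/(-81 + (-12 + 13*(-9)))) = √(6519 + (116 + (-12 - 117))/(-81 + (-12 - 117))) = √(6519 + (116 - 129)/(-81 - 129)) = √(6519 - 13/(-210)) = √(6519 - 1/210*(-13)) = √(6519 + 13/210) = √(1369003/210) = √287490630/210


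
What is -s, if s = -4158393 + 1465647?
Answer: 2692746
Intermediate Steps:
s = -2692746
-s = -1*(-2692746) = 2692746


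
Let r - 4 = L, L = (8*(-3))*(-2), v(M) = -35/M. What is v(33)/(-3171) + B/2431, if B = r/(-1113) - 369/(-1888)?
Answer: 915567053/2314090370592 ≈ 0.00039565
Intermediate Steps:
L = 48 (L = -24*(-2) = 48)
r = 52 (r = 4 + 48 = 52)
B = 312521/2101344 (B = 52/(-1113) - 369/(-1888) = 52*(-1/1113) - 369*(-1/1888) = -52/1113 + 369/1888 = 312521/2101344 ≈ 0.14872)
v(33)/(-3171) + B/2431 = -35/33/(-3171) + (312521/2101344)/2431 = -35*1/33*(-1/3171) + (312521/2101344)*(1/2431) = -35/33*(-1/3171) + 28411/464397024 = 5/14949 + 28411/464397024 = 915567053/2314090370592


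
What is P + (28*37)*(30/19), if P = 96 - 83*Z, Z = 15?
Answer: 9249/19 ≈ 486.79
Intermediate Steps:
P = -1149 (P = 96 - 83*15 = 96 - 1245 = -1149)
P + (28*37)*(30/19) = -1149 + (28*37)*(30/19) = -1149 + 1036*(30*(1/19)) = -1149 + 1036*(30/19) = -1149 + 31080/19 = 9249/19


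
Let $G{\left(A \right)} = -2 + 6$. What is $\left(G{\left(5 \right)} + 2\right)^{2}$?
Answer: $36$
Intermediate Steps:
$G{\left(A \right)} = 4$
$\left(G{\left(5 \right)} + 2\right)^{2} = \left(4 + 2\right)^{2} = 6^{2} = 36$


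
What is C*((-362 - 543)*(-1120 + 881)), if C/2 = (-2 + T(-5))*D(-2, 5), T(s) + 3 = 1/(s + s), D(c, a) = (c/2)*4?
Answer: 8824836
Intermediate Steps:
D(c, a) = 2*c (D(c, a) = (c*(1/2))*4 = (c/2)*4 = 2*c)
T(s) = -3 + 1/(2*s) (T(s) = -3 + 1/(s + s) = -3 + 1/(2*s))
C = 204/5 (C = 2*((-2 + (-3 + (1/2)/(-5)))*(2*(-2))) = 2*((-2 + (-3 + (1/2)*(-1/5)))*(-4)) = 2*((-2 + (-3 - 1/10))*(-4)) = 2*((-2 - 31/10)*(-4)) = 2*(-51/10*(-4)) = 2*(102/5) = 204/5 ≈ 40.800)
C*((-362 - 543)*(-1120 + 881)) = 204*((-362 - 543)*(-1120 + 881))/5 = 204*(-905*(-239))/5 = (204/5)*216295 = 8824836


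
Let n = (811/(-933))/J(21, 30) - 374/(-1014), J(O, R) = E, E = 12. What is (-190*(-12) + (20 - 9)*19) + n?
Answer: 4710057461/1892124 ≈ 2489.3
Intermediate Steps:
J(O, R) = 12
n = 560825/1892124 (n = (811/(-933))/12 - 374/(-1014) = (811*(-1/933))*(1/12) - 374*(-1/1014) = -811/933*1/12 + 187/507 = -811/11196 + 187/507 = 560825/1892124 ≈ 0.29640)
(-190*(-12) + (20 - 9)*19) + n = (-190*(-12) + (20 - 9)*19) + 560825/1892124 = (2280 + 11*19) + 560825/1892124 = (2280 + 209) + 560825/1892124 = 2489 + 560825/1892124 = 4710057461/1892124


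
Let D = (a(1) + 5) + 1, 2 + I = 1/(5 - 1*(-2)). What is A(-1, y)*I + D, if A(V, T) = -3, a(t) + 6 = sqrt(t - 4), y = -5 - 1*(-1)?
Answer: 39/7 + I*sqrt(3) ≈ 5.5714 + 1.732*I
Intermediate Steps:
y = -4 (y = -5 + 1 = -4)
a(t) = -6 + sqrt(-4 + t) (a(t) = -6 + sqrt(t - 4) = -6 + sqrt(-4 + t))
I = -13/7 (I = -2 + 1/(5 - 1*(-2)) = -2 + 1/(5 + 2) = -2 + 1/7 = -13/7 ≈ -1.8571)
D = I*sqrt(3) (D = ((-6 + sqrt(-4 + 1)) + 5) + 1 = ((-6 + sqrt(-3)) + 5) + 1 = ((-6 + I*sqrt(3)) + 5) + 1 = (-1 + I*sqrt(3)) + 1 = I*sqrt(3) ≈ 1.732*I)
A(-1, y)*I + D = -3*(-13/7) + I*sqrt(3) = 39/7 + I*sqrt(3)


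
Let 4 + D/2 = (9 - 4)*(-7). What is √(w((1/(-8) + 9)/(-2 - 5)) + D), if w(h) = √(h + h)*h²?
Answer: √(-47943168 + 70574*I*√497)/784 ≈ 0.1449 + 8.8329*I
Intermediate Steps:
w(h) = √2*h^(5/2) (w(h) = √(2*h)*h² = (√2*√h)*h² = √2*h^(5/2))
D = -78 (D = -8 + 2*((9 - 4)*(-7)) = -8 + 2*(5*(-7)) = -8 + 2*(-35) = -8 - 70 = -78)
√(w((1/(-8) + 9)/(-2 - 5)) + D) = √(√2*((1/(-8) + 9)/(-2 - 5))^(5/2) - 78) = √(√2*((-⅛ + 9)/(-7))^(5/2) - 78) = √(√2*((71/8)*(-⅐))^(5/2) - 78) = √(√2*(-71/56)^(5/2) - 78) = √(√2*(5041*I*√994/87808) - 78) = √(5041*I*√497/43904 - 78) = √(-78 + 5041*I*√497/43904)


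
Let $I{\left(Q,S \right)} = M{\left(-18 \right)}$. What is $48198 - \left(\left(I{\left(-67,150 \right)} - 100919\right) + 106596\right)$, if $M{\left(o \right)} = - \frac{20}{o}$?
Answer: $\frac{382679}{9} \approx 42520.0$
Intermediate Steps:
$I{\left(Q,S \right)} = \frac{10}{9}$ ($I{\left(Q,S \right)} = - \frac{20}{-18} = \left(-20\right) \left(- \frac{1}{18}\right) = \frac{10}{9}$)
$48198 - \left(\left(I{\left(-67,150 \right)} - 100919\right) + 106596\right) = 48198 - \left(\left(\frac{10}{9} - 100919\right) + 106596\right) = 48198 - \left(- \frac{908261}{9} + 106596\right) = 48198 - \frac{51103}{9} = \frac{382679}{9}$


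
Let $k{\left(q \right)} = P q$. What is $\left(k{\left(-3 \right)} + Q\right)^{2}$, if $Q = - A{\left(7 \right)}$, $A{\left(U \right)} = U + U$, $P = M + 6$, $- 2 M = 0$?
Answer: $1024$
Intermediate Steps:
$M = 0$ ($M = \left(- \frac{1}{2}\right) 0 = 0$)
$P = 6$ ($P = 0 + 6 = 6$)
$A{\left(U \right)} = 2 U$
$k{\left(q \right)} = 6 q$
$Q = -14$ ($Q = - 2 \cdot 7 = \left(-1\right) 14 = -14$)
$\left(k{\left(-3 \right)} + Q\right)^{2} = \left(6 \left(-3\right) - 14\right)^{2} = \left(-18 - 14\right)^{2} = \left(-32\right)^{2} = 1024$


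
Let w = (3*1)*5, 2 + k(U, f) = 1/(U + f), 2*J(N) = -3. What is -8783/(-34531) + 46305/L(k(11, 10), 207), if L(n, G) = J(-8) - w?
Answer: -1065875357/379841 ≈ -2806.1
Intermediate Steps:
J(N) = -3/2 (J(N) = (½)*(-3) = -3/2)
k(U, f) = -2 + 1/(U + f)
w = 15 (w = 3*5 = 15)
L(n, G) = -33/2 (L(n, G) = -3/2 - 1*15 = -3/2 - 15 = -33/2)
-8783/(-34531) + 46305/L(k(11, 10), 207) = -8783/(-34531) + 46305/(-33/2) = -8783*(-1/34531) + 46305*(-2/33) = 8783/34531 - 30870/11 = -1065875357/379841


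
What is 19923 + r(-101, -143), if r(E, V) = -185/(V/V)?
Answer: 19738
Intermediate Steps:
r(E, V) = -185 (r(E, V) = -185/1 = -185*1 = -185)
19923 + r(-101, -143) = 19923 - 185 = 19738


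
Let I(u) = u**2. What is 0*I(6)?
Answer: 0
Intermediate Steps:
0*I(6) = 0*6**2 = 0*36 = 0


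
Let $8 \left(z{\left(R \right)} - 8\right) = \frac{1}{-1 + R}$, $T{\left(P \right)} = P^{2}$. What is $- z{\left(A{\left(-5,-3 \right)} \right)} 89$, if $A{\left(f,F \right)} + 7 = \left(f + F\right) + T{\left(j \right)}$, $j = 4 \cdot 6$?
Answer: $- \frac{3189849}{4480} \approx -712.02$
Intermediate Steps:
$j = 24$
$A{\left(f,F \right)} = 569 + F + f$ ($A{\left(f,F \right)} = -7 + \left(\left(f + F\right) + 24^{2}\right) = -7 + \left(\left(F + f\right) + 576\right) = -7 + \left(576 + F + f\right) = 569 + F + f$)
$z{\left(R \right)} = 8 + \frac{1}{8 \left(-1 + R\right)}$
$- z{\left(A{\left(-5,-3 \right)} \right)} 89 = - \frac{-63 + 64 \left(569 - 3 - 5\right)}{8 \left(-1 - -561\right)} 89 = - \frac{-63 + 64 \cdot 561}{8 \left(-1 + 561\right)} 89 = - \frac{-63 + 35904}{8 \cdot 560} \cdot 89 = - \frac{1}{8} \cdot \frac{1}{560} \cdot 35841 \cdot 89 = - \frac{35841 \cdot 89}{4480} = \left(-1\right) \frac{3189849}{4480} = - \frac{3189849}{4480}$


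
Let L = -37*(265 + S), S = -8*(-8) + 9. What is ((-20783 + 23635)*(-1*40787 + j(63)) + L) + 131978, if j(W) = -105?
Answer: -116504512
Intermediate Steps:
S = 73 (S = 64 + 9 = 73)
L = -12506 (L = -37*(265 + 73) = -37*338 = -12506)
((-20783 + 23635)*(-1*40787 + j(63)) + L) + 131978 = ((-20783 + 23635)*(-1*40787 - 105) - 12506) + 131978 = (2852*(-40787 - 105) - 12506) + 131978 = (2852*(-40892) - 12506) + 131978 = (-116623984 - 12506) + 131978 = -116636490 + 131978 = -116504512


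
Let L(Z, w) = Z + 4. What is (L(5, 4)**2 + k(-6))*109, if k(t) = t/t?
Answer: 8938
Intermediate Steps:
L(Z, w) = 4 + Z
k(t) = 1
(L(5, 4)**2 + k(-6))*109 = ((4 + 5)**2 + 1)*109 = (9**2 + 1)*109 = (81 + 1)*109 = 82*109 = 8938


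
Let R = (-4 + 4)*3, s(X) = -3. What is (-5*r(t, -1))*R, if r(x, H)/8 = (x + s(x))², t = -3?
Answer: 0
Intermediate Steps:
r(x, H) = 8*(-3 + x)² (r(x, H) = 8*(x - 3)² = 8*(-3 + x)²)
R = 0 (R = 0*3 = 0)
(-5*r(t, -1))*R = -40*(-3 - 3)²*0 = -40*(-6)²*0 = -40*36*0 = -5*288*0 = -1440*0 = 0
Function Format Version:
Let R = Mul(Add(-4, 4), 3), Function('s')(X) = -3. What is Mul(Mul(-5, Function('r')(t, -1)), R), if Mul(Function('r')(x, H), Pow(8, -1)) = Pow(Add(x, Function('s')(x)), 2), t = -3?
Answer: 0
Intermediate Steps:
Function('r')(x, H) = Mul(8, Pow(Add(-3, x), 2)) (Function('r')(x, H) = Mul(8, Pow(Add(x, -3), 2)) = Mul(8, Pow(Add(-3, x), 2)))
R = 0 (R = Mul(0, 3) = 0)
Mul(Mul(-5, Function('r')(t, -1)), R) = Mul(Mul(-5, Mul(8, Pow(Add(-3, -3), 2))), 0) = Mul(Mul(-5, Mul(8, Pow(-6, 2))), 0) = Mul(Mul(-5, Mul(8, 36)), 0) = Mul(Mul(-5, 288), 0) = Mul(-1440, 0) = 0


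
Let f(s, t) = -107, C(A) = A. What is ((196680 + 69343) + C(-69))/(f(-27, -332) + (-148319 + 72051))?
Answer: -20458/5875 ≈ -3.4822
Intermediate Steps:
((196680 + 69343) + C(-69))/(f(-27, -332) + (-148319 + 72051)) = ((196680 + 69343) - 69)/(-107 + (-148319 + 72051)) = (266023 - 69)/(-107 - 76268) = 265954/(-76375) = 265954*(-1/76375) = -20458/5875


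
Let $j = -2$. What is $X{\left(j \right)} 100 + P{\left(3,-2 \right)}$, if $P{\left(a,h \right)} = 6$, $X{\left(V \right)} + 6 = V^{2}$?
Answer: $-194$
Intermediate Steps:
$X{\left(V \right)} = -6 + V^{2}$
$X{\left(j \right)} 100 + P{\left(3,-2 \right)} = \left(-6 + \left(-2\right)^{2}\right) 100 + 6 = \left(-6 + 4\right) 100 + 6 = \left(-2\right) 100 + 6 = -200 + 6 = -194$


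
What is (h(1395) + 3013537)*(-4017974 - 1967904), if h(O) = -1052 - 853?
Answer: -18027261732896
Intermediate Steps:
h(O) = -1905
(h(1395) + 3013537)*(-4017974 - 1967904) = (-1905 + 3013537)*(-4017974 - 1967904) = 3011632*(-5985878) = -18027261732896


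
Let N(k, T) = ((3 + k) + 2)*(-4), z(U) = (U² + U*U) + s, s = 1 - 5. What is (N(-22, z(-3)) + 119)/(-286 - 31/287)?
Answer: -53669/82113 ≈ -0.65360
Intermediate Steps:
s = -4
z(U) = -4 + 2*U² (z(U) = (U² + U*U) - 4 = (U² + U²) - 4 = 2*U² - 4 = -4 + 2*U²)
N(k, T) = -20 - 4*k (N(k, T) = (5 + k)*(-4) = -20 - 4*k)
(N(-22, z(-3)) + 119)/(-286 - 31/287) = ((-20 - 4*(-22)) + 119)/(-286 - 31/287) = ((-20 + 88) + 119)/(-286 - 31*1/287) = (68 + 119)/(-286 - 31/287) = 187/(-82113/287) = 187*(-287/82113) = -53669/82113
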